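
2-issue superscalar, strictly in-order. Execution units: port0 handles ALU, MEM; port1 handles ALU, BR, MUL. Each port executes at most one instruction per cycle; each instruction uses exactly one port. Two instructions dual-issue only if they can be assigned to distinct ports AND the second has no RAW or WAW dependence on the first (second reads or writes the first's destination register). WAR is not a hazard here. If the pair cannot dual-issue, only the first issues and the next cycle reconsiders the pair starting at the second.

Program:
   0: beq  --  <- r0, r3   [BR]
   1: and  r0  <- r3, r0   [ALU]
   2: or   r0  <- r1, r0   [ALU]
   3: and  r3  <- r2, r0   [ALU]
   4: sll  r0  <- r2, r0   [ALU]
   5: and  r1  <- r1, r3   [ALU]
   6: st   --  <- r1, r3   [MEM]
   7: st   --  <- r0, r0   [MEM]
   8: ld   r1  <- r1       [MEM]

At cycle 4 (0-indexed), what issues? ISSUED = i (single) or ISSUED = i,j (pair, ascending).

  cy0 -> i0+i1 (beq.BR and.ALU) dual
  cy1 -> i2 (or.ALU) RAW r0
  cy2 -> i3+i4 (and.ALU sll.ALU) dual
  cy3 -> i5 (and.ALU) RAW r1
  cy4 -> i6 (st.MEM) no-port MEM/MEM
  cy5 -> i7 (st.MEM) no-port MEM/MEM
  cy6 -> i8 (ld.MEM) tail

ISSUED = 6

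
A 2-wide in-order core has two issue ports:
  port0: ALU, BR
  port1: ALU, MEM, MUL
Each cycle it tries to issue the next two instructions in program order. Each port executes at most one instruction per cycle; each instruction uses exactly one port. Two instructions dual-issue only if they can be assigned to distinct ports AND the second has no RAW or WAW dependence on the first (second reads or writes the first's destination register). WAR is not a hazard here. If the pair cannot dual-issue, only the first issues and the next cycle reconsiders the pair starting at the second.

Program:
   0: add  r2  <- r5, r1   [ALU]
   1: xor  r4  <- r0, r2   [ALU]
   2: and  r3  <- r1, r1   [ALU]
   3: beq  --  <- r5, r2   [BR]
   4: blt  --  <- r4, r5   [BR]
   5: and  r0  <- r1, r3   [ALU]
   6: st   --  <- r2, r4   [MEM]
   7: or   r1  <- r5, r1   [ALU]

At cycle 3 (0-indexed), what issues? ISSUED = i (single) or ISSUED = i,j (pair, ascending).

  cy0 -> i0 (add.ALU) RAW r2
  cy1 -> i1/i2 (xor.ALU/and.ALU) 2-wide
  cy2 -> i3 (beq.BR) no-port BR/BR
  cy3 -> i4/i5 (blt.BR/and.ALU) 2-wide
  cy4 -> i6/i7 (st.MEM/or.ALU) 2-wide

ISSUED = 4,5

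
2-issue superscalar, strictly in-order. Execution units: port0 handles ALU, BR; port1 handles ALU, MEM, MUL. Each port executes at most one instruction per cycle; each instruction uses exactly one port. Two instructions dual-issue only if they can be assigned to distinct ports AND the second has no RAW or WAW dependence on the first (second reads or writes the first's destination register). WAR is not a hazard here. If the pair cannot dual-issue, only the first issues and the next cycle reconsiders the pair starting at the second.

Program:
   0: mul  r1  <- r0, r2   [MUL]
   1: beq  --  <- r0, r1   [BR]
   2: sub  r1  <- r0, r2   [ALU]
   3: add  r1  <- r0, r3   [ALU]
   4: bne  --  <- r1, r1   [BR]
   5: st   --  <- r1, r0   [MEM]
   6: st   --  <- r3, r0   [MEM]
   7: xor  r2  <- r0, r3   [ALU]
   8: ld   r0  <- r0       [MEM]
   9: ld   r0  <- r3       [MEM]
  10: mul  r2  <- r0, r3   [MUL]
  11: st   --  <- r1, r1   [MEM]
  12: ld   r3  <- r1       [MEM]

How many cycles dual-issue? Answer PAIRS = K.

PAIRS = 3

c0: i0 mul  RAW r1
c1: i1/i2 beq/sub  2-wide
c2: i3 add  RAW r1
c3: i4/i5 bne/st  2-wide
c4: i6/i7 st/xor  2-wide
c5: i8 ld  no-port MEM/MEM
c6: i9 ld  no-port MEM/MUL
c7: i10 mul  no-port MUL/MEM
c8: i11 st  no-port MEM/MEM
c9: i12 ld  tail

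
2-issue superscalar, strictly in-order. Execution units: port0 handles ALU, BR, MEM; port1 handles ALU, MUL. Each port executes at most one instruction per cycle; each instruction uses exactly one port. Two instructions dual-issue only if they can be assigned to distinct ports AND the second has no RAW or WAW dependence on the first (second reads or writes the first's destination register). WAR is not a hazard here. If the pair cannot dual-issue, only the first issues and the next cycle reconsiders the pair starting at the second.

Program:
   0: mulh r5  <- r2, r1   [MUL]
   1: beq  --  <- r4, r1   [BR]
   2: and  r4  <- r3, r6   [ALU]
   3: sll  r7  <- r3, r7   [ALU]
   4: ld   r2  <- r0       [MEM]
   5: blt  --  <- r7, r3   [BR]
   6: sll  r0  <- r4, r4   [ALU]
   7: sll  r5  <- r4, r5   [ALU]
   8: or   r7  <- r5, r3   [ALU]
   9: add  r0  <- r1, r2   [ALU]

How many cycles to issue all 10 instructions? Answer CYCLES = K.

c0: i0/i1 mulh beq  2-wide
c1: i2/i3 and sll  2-wide
c2: i4 ld  no-port MEM/BR
c3: i5/i6 blt sll  2-wide
c4: i7 sll  RAW r5
c5: i8/i9 or add  2-wide

CYCLES = 6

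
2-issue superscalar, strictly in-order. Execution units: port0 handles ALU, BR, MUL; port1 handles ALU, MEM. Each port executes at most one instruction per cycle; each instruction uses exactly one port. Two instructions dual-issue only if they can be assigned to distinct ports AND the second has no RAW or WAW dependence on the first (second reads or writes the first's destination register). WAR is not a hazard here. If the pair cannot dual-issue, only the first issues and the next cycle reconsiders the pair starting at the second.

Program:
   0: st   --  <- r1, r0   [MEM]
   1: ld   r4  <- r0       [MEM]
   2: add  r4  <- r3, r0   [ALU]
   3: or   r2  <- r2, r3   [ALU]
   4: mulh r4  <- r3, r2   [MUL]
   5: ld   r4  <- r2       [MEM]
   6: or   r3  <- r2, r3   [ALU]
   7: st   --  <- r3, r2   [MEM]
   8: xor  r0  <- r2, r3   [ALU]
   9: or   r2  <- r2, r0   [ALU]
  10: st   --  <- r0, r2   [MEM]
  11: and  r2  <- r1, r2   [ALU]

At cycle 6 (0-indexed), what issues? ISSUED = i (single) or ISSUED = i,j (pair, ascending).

ISSUED = 9

[0] i0  st  -- no-port MEM/MEM
[1] i1  ld  -- WAW r4
[2] i2/i3  add;or  -- pair
[3] i4  mulh  -- WAW r4
[4] i5/i6  ld;or  -- pair
[5] i7/i8  st;xor  -- pair
[6] i9  or  -- RAW r2
[7] i10/i11  st;and  -- pair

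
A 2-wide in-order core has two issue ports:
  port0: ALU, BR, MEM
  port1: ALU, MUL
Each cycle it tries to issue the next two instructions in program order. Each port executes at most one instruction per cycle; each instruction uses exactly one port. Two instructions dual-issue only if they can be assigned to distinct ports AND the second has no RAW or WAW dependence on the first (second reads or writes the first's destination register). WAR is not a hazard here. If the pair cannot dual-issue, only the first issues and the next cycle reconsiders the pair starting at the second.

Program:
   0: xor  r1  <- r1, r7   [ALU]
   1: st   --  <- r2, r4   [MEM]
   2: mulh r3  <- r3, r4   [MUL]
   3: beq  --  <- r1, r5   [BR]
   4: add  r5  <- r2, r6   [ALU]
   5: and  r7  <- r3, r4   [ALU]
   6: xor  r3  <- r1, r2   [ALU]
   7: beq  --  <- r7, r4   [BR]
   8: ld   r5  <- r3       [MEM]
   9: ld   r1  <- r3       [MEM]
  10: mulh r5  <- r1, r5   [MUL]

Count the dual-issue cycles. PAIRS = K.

0. xor+st @i0,i1  | dual
1. mulh+beq @i2,i3  | dual
2. add+and @i4,i5  | dual
3. xor+beq @i6,i7  | dual
4. ld @i8  | no-port MEM/MEM
5. ld @i9  | RAW r1
6. mulh @i10  | tail

PAIRS = 4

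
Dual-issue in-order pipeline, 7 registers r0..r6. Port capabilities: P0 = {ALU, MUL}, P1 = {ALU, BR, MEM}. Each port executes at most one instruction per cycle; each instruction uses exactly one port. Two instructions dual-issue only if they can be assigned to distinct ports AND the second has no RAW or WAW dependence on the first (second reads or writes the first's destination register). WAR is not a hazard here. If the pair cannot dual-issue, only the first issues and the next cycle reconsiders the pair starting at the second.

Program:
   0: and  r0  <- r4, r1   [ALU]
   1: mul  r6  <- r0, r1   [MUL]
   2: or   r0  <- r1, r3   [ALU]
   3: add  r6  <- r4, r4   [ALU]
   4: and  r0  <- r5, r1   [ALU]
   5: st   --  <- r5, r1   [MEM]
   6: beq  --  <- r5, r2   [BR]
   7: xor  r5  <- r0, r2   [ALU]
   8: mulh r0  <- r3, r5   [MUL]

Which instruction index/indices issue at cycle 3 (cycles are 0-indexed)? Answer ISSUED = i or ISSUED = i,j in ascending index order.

ISSUED = 5

c0: i0 and.ALU  RAW r0
c1: i1&i2 mul.MUL;or.ALU  2-wide
c2: i3&i4 add.ALU;and.ALU  2-wide
c3: i5 st.MEM  no-port MEM/BR
c4: i6&i7 beq.BR;xor.ALU  2-wide
c5: i8 mulh.MUL  tail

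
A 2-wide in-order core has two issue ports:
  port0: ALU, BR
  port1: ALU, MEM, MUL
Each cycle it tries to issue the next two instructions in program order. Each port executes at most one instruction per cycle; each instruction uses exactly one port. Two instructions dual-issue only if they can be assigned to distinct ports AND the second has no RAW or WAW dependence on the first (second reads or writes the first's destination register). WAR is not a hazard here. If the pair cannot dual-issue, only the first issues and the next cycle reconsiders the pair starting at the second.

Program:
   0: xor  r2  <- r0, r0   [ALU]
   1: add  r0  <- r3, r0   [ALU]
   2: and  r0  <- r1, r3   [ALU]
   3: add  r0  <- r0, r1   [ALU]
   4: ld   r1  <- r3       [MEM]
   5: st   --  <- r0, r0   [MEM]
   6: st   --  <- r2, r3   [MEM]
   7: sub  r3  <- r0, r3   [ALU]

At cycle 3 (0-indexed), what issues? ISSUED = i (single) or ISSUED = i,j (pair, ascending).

#0 head=0: xor.ALU add.ALU i0,i1 pair
#1 head=2: and.ALU i2 RAW+WAW r0
#2 head=3: add.ALU ld.MEM i3,i4 pair
#3 head=5: st.MEM i5 no-port MEM/MEM
#4 head=6: st.MEM sub.ALU i6,i7 pair

ISSUED = 5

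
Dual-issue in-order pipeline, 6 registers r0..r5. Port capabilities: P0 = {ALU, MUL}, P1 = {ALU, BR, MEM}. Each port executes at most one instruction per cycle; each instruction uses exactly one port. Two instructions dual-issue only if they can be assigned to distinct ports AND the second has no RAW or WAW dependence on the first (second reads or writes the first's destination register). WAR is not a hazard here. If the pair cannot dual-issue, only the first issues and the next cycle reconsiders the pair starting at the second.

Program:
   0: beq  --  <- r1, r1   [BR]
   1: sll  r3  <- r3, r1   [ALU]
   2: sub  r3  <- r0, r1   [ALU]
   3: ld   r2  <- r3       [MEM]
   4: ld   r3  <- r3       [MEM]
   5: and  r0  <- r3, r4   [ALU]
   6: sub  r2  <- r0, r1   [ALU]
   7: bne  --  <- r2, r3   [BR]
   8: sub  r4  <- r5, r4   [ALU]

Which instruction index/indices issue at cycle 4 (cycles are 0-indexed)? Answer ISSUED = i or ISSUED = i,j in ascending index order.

ISSUED = 5

[0] i0&i1  beq sll  -- 2-wide
[1] i2  sub  -- RAW r3
[2] i3  ld  -- no-port MEM/MEM
[3] i4  ld  -- RAW r3
[4] i5  and  -- RAW r0
[5] i6  sub  -- RAW r2
[6] i7&i8  bne sub  -- 2-wide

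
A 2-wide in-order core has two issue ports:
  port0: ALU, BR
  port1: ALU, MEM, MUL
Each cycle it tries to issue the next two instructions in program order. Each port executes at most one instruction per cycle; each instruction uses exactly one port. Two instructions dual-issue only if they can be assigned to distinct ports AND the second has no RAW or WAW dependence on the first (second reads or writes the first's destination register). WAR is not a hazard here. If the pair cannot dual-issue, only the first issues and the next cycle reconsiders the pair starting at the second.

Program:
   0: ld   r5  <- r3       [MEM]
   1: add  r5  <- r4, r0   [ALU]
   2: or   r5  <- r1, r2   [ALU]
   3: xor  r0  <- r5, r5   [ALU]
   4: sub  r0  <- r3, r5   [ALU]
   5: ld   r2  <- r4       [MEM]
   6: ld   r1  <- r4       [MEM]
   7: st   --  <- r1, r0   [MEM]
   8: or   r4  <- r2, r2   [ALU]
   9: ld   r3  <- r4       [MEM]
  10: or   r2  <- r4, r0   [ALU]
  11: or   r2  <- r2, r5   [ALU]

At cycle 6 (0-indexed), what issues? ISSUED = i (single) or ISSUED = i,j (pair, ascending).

ISSUED = 7,8

#0 head=0: ld.MEM i0 WAW r5
#1 head=1: add.ALU i1 WAW r5
#2 head=2: or.ALU i2 RAW r5
#3 head=3: xor.ALU i3 WAW r0
#4 head=4: sub.ALU+ld.MEM i4/i5 dual
#5 head=6: ld.MEM i6 no-port MEM/MEM
#6 head=7: st.MEM+or.ALU i7/i8 dual
#7 head=9: ld.MEM+or.ALU i9/i10 dual
#8 head=11: or.ALU i11 tail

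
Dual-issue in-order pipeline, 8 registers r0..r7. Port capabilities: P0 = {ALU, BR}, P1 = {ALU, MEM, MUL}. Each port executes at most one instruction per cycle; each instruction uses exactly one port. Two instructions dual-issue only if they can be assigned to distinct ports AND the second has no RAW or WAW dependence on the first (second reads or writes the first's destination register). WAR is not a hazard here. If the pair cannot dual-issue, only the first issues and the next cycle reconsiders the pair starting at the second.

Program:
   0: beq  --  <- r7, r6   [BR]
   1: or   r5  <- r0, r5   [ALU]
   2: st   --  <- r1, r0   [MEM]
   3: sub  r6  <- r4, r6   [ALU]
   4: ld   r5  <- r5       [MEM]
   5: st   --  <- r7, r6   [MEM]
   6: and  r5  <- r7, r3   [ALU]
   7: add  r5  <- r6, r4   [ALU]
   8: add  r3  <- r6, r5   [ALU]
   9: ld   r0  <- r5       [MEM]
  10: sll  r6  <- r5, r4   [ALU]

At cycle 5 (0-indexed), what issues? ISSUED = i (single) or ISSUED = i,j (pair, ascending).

[0] i0,i1  beq.BR or.ALU  -- pair
[1] i2,i3  st.MEM sub.ALU  -- pair
[2] i4  ld.MEM  -- no-port MEM/MEM
[3] i5,i6  st.MEM and.ALU  -- pair
[4] i7  add.ALU  -- RAW r5
[5] i8,i9  add.ALU ld.MEM  -- pair
[6] i10  sll.ALU  -- tail

ISSUED = 8,9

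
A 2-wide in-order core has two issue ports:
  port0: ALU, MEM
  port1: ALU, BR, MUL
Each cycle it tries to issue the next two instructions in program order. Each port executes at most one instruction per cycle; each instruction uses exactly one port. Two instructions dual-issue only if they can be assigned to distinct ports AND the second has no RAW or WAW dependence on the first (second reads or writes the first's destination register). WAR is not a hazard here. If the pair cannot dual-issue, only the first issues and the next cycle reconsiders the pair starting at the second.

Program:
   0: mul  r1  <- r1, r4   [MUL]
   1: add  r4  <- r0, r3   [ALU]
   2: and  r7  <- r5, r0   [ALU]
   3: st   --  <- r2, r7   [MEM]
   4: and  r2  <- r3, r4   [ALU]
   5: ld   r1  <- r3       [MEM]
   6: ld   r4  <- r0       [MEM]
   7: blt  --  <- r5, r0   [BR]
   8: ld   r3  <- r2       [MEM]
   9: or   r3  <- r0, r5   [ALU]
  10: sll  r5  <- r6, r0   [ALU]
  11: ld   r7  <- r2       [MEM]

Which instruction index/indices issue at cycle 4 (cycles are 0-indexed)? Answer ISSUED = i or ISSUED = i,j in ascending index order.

t=0 i0+i1:mul.MUL;add.ALU ; dual
t=1 i2:and.ALU ; RAW r7
t=2 i3+i4:st.MEM;and.ALU ; dual
t=3 i5:ld.MEM ; no-port MEM/MEM
t=4 i6+i7:ld.MEM;blt.BR ; dual
t=5 i8:ld.MEM ; WAW r3
t=6 i9+i10:or.ALU;sll.ALU ; dual
t=7 i11:ld.MEM ; tail

ISSUED = 6,7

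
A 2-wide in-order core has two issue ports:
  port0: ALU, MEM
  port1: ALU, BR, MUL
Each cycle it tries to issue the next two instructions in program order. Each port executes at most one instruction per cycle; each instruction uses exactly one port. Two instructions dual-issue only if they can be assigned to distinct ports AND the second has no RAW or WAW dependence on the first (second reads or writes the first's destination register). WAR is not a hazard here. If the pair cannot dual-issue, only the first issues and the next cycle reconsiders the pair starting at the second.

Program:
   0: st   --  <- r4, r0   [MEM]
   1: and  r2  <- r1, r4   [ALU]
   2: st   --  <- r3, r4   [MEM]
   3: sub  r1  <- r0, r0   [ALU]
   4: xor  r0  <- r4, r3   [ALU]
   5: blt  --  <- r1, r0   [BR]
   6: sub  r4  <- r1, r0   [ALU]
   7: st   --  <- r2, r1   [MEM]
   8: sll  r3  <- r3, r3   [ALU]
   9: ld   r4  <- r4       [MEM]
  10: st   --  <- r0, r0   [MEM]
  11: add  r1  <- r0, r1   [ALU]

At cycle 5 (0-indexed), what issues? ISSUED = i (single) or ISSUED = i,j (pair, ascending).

ISSUED = 9

t=0 i0+i1:st.MEM;and.ALU ; pair
t=1 i2+i3:st.MEM;sub.ALU ; pair
t=2 i4:xor.ALU ; RAW r0
t=3 i5+i6:blt.BR;sub.ALU ; pair
t=4 i7+i8:st.MEM;sll.ALU ; pair
t=5 i9:ld.MEM ; no-port MEM/MEM
t=6 i10+i11:st.MEM;add.ALU ; pair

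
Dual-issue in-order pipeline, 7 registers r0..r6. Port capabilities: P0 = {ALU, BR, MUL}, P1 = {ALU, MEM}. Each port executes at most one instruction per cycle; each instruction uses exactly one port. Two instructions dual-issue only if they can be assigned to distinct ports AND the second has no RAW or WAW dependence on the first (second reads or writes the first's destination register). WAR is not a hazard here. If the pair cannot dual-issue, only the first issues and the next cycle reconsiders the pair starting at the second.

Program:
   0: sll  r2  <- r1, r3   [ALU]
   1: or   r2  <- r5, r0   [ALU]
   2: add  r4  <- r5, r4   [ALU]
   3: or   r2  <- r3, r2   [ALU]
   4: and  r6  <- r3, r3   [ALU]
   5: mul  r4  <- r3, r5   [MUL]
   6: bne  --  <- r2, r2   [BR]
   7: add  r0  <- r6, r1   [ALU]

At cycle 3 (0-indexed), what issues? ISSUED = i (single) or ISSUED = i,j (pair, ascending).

ISSUED = 5

#0 head=0: sll.ALU i0 WAW r2
#1 head=1: or.ALU add.ALU i1,i2 pair
#2 head=3: or.ALU and.ALU i3,i4 pair
#3 head=5: mul.MUL i5 no-port MUL/BR
#4 head=6: bne.BR add.ALU i6,i7 pair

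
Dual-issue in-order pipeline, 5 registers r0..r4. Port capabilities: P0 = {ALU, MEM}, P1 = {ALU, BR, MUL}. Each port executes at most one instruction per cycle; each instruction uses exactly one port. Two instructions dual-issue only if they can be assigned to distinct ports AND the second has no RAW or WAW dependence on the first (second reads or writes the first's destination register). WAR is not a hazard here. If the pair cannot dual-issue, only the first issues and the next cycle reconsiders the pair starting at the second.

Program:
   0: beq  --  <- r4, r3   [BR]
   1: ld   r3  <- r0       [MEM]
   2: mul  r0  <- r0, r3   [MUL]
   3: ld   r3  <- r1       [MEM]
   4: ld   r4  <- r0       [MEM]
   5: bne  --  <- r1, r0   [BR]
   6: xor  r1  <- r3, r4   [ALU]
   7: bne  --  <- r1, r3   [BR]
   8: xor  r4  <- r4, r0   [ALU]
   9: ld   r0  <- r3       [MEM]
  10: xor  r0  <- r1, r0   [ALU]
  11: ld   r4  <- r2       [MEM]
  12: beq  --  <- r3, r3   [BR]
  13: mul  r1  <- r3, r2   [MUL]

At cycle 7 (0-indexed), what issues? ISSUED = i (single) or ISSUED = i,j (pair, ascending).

[0] i0,i1  beq.BR+ld.MEM  -- dual
[1] i2,i3  mul.MUL+ld.MEM  -- dual
[2] i4,i5  ld.MEM+bne.BR  -- dual
[3] i6  xor.ALU  -- RAW r1
[4] i7,i8  bne.BR+xor.ALU  -- dual
[5] i9  ld.MEM  -- RAW+WAW r0
[6] i10,i11  xor.ALU+ld.MEM  -- dual
[7] i12  beq.BR  -- no-port BR/MUL
[8] i13  mul.MUL  -- tail

ISSUED = 12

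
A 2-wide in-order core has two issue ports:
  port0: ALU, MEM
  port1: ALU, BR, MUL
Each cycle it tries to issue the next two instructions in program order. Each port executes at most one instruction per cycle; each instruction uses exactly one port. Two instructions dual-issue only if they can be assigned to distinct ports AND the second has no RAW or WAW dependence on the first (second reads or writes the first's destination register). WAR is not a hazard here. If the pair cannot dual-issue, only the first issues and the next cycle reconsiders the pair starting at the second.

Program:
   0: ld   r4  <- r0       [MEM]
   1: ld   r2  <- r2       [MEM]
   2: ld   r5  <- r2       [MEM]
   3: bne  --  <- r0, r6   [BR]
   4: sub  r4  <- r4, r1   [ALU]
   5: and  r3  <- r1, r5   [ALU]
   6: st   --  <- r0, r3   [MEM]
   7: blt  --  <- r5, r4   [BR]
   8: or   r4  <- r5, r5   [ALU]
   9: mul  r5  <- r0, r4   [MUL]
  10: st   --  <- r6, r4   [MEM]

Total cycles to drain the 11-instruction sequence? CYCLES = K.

CYCLES = 7

c0: i0 ld  no-port MEM/MEM
c1: i1 ld  no-port MEM/MEM
c2: i2,i3 ld;bne  2-wide
c3: i4,i5 sub;and  2-wide
c4: i6,i7 st;blt  2-wide
c5: i8 or  RAW r4
c6: i9,i10 mul;st  2-wide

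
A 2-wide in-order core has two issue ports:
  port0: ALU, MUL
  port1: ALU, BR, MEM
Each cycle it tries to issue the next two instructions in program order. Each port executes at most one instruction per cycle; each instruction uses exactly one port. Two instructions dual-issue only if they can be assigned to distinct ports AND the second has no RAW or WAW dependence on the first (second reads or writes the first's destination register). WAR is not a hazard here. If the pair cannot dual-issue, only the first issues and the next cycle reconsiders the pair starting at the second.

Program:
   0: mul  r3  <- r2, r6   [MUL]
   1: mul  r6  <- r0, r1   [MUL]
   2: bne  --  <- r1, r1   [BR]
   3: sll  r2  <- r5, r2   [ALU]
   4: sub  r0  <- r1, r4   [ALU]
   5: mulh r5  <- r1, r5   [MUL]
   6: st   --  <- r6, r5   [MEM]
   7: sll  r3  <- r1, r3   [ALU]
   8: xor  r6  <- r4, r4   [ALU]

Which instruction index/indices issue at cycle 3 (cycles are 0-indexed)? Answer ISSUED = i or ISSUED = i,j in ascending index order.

ISSUED = 5

c0: i0 mul.MUL  no-port MUL/MUL
c1: i1/i2 mul.MUL+bne.BR  pair
c2: i3/i4 sll.ALU+sub.ALU  pair
c3: i5 mulh.MUL  RAW r5
c4: i6/i7 st.MEM+sll.ALU  pair
c5: i8 xor.ALU  tail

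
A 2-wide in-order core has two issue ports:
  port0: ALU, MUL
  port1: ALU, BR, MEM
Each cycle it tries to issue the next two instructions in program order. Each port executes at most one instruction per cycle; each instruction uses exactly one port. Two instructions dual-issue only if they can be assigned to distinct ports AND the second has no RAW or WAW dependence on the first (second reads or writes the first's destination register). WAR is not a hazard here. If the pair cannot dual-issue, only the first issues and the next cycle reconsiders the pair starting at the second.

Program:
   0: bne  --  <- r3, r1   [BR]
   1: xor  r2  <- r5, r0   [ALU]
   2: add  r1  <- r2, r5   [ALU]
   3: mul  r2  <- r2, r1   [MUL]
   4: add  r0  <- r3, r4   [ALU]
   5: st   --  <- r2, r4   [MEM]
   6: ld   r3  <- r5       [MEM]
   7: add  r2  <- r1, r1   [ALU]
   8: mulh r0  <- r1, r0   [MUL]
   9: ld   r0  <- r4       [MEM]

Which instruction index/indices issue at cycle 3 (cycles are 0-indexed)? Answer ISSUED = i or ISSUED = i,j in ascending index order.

t=0 i0+i1:bne xor ; 2-wide
t=1 i2:add ; RAW r1
t=2 i3+i4:mul add ; 2-wide
t=3 i5:st ; no-port MEM/MEM
t=4 i6+i7:ld add ; 2-wide
t=5 i8:mulh ; WAW r0
t=6 i9:ld ; tail

ISSUED = 5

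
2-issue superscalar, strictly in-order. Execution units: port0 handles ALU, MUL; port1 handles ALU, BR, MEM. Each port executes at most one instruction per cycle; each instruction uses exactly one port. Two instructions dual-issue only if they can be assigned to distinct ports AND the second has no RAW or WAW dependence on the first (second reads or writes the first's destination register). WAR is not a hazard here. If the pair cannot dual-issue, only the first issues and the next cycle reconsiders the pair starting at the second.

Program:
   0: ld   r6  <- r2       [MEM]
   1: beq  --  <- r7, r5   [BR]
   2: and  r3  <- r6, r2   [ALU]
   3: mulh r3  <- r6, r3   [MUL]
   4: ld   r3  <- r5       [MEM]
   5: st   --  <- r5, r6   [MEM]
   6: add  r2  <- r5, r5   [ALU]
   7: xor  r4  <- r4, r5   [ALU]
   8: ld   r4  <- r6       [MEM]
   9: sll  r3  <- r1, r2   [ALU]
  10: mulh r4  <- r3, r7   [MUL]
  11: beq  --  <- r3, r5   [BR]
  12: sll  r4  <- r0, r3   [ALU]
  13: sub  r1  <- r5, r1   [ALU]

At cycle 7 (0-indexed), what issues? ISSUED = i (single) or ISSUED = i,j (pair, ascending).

ISSUED = 10,11

t=0 i0:ld ; no-port MEM/BR
t=1 i1+i2:beq/and ; pair
t=2 i3:mulh ; WAW r3
t=3 i4:ld ; no-port MEM/MEM
t=4 i5+i6:st/add ; pair
t=5 i7:xor ; WAW r4
t=6 i8+i9:ld/sll ; pair
t=7 i10+i11:mulh/beq ; pair
t=8 i12+i13:sll/sub ; pair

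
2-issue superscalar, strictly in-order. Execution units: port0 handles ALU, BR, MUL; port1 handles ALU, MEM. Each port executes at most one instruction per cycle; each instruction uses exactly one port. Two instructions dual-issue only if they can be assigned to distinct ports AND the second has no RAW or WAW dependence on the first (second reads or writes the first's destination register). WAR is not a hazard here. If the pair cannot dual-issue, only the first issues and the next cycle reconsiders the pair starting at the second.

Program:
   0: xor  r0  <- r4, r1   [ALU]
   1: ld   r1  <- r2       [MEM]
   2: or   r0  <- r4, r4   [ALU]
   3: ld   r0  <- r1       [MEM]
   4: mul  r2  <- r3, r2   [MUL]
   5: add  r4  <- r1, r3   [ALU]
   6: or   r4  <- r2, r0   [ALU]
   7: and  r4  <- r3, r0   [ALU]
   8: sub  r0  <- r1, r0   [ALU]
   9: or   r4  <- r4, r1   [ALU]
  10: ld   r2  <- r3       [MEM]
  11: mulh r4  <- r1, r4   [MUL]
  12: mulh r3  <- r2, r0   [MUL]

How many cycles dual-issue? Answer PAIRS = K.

[0] i0+i1  xor.ALU/ld.MEM  -- pair
[1] i2  or.ALU  -- WAW r0
[2] i3+i4  ld.MEM/mul.MUL  -- pair
[3] i5  add.ALU  -- WAW r4
[4] i6  or.ALU  -- WAW r4
[5] i7+i8  and.ALU/sub.ALU  -- pair
[6] i9+i10  or.ALU/ld.MEM  -- pair
[7] i11  mulh.MUL  -- no-port MUL/MUL
[8] i12  mulh.MUL  -- tail

PAIRS = 4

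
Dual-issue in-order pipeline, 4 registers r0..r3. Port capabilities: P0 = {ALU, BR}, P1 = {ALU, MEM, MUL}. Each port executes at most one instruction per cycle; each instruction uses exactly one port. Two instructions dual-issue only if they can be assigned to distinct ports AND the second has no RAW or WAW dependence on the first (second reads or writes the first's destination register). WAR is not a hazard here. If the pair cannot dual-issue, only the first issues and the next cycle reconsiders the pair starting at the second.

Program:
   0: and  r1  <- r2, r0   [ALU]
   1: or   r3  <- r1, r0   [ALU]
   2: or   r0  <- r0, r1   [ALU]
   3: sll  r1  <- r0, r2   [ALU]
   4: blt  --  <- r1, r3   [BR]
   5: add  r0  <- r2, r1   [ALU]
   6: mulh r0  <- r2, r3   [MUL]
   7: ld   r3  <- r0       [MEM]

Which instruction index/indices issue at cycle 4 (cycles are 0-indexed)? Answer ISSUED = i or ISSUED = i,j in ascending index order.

ISSUED = 6

0. and.ALU @i0  | RAW r1
1. or.ALU+or.ALU @i1+i2  | pair
2. sll.ALU @i3  | RAW r1
3. blt.BR+add.ALU @i4+i5  | pair
4. mulh.MUL @i6  | no-port MUL/MEM
5. ld.MEM @i7  | tail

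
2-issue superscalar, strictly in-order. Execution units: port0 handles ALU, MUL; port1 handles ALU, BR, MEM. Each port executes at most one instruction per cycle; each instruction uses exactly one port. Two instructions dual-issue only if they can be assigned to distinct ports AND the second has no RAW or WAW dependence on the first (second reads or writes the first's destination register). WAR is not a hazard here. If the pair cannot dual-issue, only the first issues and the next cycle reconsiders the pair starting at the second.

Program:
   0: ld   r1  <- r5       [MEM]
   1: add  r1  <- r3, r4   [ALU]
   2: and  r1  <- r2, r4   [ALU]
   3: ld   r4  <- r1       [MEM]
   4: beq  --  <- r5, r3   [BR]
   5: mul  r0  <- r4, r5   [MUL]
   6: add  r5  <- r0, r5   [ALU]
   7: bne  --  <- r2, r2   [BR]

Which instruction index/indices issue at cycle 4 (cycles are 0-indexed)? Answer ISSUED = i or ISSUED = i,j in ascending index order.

ISSUED = 4,5

#0 head=0: ld i0 WAW r1
#1 head=1: add i1 WAW r1
#2 head=2: and i2 RAW r1
#3 head=3: ld i3 no-port MEM/BR
#4 head=4: beq/mul i4&i5 2-wide
#5 head=6: add/bne i6&i7 2-wide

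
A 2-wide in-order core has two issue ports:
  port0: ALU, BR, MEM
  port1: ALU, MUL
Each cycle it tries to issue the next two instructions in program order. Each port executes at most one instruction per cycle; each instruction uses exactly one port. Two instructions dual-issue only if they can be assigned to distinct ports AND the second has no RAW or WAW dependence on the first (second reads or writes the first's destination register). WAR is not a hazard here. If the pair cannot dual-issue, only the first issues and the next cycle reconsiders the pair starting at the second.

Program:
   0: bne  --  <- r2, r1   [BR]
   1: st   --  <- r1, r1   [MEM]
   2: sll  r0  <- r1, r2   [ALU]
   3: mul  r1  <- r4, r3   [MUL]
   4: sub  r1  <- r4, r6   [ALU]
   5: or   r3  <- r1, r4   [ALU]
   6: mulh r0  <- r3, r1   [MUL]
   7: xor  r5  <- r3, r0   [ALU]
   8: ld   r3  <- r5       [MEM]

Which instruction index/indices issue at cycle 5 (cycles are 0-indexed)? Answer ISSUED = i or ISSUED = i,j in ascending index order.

#0 head=0: bne.BR i0 no-port BR/MEM
#1 head=1: st.MEM;sll.ALU i1+i2 dual
#2 head=3: mul.MUL i3 WAW r1
#3 head=4: sub.ALU i4 RAW r1
#4 head=5: or.ALU i5 RAW r3
#5 head=6: mulh.MUL i6 RAW r0
#6 head=7: xor.ALU i7 RAW r5
#7 head=8: ld.MEM i8 tail

ISSUED = 6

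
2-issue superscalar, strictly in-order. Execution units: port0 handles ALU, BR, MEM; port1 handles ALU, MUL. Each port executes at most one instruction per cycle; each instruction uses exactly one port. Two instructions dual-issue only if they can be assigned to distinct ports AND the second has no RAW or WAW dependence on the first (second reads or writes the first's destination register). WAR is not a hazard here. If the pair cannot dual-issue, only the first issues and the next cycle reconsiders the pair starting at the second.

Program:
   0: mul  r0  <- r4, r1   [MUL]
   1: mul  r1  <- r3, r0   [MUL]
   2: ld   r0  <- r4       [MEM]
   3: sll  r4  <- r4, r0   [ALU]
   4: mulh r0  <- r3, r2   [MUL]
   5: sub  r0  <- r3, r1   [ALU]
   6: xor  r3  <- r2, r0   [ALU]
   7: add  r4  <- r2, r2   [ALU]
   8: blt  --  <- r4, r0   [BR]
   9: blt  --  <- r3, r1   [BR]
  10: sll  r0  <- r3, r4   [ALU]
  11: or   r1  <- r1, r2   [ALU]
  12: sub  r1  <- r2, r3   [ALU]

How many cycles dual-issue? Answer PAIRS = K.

PAIRS = 4

#0 head=0: mul i0 no-port MUL/MUL
#1 head=1: mul ld i1+i2 dual
#2 head=3: sll mulh i3+i4 dual
#3 head=5: sub i5 RAW r0
#4 head=6: xor add i6+i7 dual
#5 head=8: blt i8 no-port BR/BR
#6 head=9: blt sll i9+i10 dual
#7 head=11: or i11 WAW r1
#8 head=12: sub i12 tail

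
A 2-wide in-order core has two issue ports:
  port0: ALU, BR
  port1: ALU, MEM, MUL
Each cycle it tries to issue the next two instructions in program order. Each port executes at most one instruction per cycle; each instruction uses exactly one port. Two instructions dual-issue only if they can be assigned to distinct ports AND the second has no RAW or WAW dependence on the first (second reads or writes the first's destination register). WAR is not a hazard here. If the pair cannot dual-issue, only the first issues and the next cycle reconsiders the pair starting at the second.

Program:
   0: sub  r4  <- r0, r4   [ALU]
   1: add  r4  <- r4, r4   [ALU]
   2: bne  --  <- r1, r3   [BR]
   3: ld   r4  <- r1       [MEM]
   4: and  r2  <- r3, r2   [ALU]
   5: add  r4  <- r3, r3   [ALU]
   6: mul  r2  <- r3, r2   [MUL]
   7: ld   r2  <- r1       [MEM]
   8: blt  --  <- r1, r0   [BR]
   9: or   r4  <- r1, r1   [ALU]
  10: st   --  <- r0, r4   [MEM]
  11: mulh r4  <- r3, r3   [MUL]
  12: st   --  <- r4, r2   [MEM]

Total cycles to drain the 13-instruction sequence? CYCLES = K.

t=0 i0:sub ; RAW+WAW r4
t=1 i1&i2:add/bne ; pair
t=2 i3&i4:ld/and ; pair
t=3 i5&i6:add/mul ; pair
t=4 i7&i8:ld/blt ; pair
t=5 i9:or ; RAW r4
t=6 i10:st ; no-port MEM/MUL
t=7 i11:mulh ; no-port MUL/MEM
t=8 i12:st ; tail

CYCLES = 9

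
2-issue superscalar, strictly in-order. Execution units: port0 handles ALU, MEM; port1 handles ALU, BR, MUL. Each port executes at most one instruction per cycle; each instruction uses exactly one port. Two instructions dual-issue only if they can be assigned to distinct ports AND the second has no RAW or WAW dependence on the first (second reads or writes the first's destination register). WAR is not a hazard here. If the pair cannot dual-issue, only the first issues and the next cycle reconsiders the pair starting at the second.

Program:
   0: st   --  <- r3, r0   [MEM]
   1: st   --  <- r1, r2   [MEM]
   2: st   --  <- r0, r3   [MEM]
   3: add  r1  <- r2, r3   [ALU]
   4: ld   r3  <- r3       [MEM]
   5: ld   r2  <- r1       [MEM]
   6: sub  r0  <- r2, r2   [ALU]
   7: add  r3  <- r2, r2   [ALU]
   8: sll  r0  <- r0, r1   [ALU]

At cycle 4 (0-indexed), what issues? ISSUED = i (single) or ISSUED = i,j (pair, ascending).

ISSUED = 5

t=0 i0:st.MEM ; no-port MEM/MEM
t=1 i1:st.MEM ; no-port MEM/MEM
t=2 i2+i3:st.MEM+add.ALU ; dual
t=3 i4:ld.MEM ; no-port MEM/MEM
t=4 i5:ld.MEM ; RAW r2
t=5 i6+i7:sub.ALU+add.ALU ; dual
t=6 i8:sll.ALU ; tail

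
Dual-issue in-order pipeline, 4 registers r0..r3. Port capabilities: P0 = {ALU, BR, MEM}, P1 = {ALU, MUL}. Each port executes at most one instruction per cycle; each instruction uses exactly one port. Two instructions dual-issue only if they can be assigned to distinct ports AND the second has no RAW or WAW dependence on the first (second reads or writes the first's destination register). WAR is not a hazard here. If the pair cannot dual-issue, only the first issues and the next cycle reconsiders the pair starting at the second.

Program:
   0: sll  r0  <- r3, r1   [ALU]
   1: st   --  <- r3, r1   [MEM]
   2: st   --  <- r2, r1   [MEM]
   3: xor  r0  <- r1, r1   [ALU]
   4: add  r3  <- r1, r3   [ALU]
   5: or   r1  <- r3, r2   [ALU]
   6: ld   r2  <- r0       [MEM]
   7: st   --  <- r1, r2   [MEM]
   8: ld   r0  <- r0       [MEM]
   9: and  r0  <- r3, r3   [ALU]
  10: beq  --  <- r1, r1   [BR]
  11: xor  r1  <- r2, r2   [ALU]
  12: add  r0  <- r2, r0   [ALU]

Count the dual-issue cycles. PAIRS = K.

PAIRS = 5

c0: i0+i1 sll/st  2-wide
c1: i2+i3 st/xor  2-wide
c2: i4 add  RAW r3
c3: i5+i6 or/ld  2-wide
c4: i7 st  no-port MEM/MEM
c5: i8 ld  WAW r0
c6: i9+i10 and/beq  2-wide
c7: i11+i12 xor/add  2-wide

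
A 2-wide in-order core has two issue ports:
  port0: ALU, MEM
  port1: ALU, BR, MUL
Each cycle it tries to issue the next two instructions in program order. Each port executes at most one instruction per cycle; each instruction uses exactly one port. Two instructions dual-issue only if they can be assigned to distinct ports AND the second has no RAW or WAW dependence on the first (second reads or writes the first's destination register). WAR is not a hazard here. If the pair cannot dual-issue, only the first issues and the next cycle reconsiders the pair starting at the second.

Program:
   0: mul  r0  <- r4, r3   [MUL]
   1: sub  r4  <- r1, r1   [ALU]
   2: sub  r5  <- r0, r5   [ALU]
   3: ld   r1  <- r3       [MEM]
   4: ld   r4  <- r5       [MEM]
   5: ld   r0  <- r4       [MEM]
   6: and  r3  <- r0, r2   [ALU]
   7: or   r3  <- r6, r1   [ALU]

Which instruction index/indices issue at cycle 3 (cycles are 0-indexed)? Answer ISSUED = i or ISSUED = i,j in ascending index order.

ISSUED = 5

c0: i0+i1 mul.MUL+sub.ALU  pair
c1: i2+i3 sub.ALU+ld.MEM  pair
c2: i4 ld.MEM  no-port MEM/MEM
c3: i5 ld.MEM  RAW r0
c4: i6 and.ALU  WAW r3
c5: i7 or.ALU  tail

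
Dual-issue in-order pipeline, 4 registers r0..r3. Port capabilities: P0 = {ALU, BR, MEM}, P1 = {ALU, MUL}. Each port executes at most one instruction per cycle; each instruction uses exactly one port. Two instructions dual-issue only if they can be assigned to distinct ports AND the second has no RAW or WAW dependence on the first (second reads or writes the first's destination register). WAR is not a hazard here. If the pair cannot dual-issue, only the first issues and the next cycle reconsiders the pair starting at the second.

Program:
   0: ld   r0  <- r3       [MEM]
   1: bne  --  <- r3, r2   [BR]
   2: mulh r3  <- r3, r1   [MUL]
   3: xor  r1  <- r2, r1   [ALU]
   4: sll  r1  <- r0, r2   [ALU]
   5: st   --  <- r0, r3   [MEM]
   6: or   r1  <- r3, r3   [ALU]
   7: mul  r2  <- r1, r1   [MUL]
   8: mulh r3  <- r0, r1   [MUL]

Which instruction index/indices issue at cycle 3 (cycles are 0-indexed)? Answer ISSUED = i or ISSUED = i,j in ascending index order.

  cy0 -> i0 (ld.MEM) no-port MEM/BR
  cy1 -> i1/i2 (bne.BR mulh.MUL) 2-wide
  cy2 -> i3 (xor.ALU) WAW r1
  cy3 -> i4/i5 (sll.ALU st.MEM) 2-wide
  cy4 -> i6 (or.ALU) RAW r1
  cy5 -> i7 (mul.MUL) no-port MUL/MUL
  cy6 -> i8 (mulh.MUL) tail

ISSUED = 4,5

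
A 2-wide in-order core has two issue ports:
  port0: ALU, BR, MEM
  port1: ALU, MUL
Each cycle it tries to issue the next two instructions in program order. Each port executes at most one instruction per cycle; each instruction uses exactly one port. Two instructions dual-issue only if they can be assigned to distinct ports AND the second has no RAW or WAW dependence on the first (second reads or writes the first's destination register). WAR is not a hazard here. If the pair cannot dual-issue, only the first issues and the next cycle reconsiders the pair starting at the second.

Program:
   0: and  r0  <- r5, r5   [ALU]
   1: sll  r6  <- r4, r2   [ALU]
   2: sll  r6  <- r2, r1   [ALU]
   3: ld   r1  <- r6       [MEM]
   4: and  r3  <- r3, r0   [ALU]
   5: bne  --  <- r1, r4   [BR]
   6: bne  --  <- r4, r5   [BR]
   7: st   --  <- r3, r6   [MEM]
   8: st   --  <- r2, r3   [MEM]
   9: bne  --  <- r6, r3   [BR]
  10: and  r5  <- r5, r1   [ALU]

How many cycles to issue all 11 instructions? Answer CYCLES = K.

t=0 i0/i1:and.ALU;sll.ALU ; pair
t=1 i2:sll.ALU ; RAW r6
t=2 i3/i4:ld.MEM;and.ALU ; pair
t=3 i5:bne.BR ; no-port BR/BR
t=4 i6:bne.BR ; no-port BR/MEM
t=5 i7:st.MEM ; no-port MEM/MEM
t=6 i8:st.MEM ; no-port MEM/BR
t=7 i9/i10:bne.BR;and.ALU ; pair

CYCLES = 8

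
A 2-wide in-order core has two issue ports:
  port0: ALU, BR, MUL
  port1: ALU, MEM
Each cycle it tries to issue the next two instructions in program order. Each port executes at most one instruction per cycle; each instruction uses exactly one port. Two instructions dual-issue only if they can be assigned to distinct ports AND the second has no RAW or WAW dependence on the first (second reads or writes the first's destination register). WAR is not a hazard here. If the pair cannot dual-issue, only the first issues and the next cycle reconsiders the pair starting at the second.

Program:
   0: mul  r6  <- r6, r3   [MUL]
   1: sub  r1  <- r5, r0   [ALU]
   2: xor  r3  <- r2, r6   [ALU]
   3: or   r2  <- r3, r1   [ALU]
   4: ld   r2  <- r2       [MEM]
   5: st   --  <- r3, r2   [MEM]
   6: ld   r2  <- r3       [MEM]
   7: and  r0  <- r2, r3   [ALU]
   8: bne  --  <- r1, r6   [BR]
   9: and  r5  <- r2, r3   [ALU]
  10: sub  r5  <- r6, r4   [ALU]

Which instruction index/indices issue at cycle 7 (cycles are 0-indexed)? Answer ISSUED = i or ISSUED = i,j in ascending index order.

c0: i0&i1 mul+sub  2-wide
c1: i2 xor  RAW r3
c2: i3 or  RAW+WAW r2
c3: i4 ld  no-port MEM/MEM
c4: i5 st  no-port MEM/MEM
c5: i6 ld  RAW r2
c6: i7&i8 and+bne  2-wide
c7: i9 and  WAW r5
c8: i10 sub  tail

ISSUED = 9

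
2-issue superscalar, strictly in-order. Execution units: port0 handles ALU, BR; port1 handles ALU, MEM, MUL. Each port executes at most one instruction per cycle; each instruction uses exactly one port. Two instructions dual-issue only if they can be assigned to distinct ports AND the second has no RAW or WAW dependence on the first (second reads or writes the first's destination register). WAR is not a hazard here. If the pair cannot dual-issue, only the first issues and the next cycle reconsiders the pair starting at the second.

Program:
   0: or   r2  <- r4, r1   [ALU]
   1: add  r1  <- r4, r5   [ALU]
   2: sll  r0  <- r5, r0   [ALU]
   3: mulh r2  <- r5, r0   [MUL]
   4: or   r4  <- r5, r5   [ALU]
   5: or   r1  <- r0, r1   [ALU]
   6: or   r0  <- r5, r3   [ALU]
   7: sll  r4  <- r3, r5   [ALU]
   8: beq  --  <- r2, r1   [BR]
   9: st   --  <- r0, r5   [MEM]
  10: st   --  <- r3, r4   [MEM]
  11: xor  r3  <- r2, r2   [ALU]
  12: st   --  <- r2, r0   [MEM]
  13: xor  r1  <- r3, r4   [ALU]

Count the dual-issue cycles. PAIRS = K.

  cy0 -> i0+i1 (or;add) pair
  cy1 -> i2 (sll) RAW r0
  cy2 -> i3+i4 (mulh;or) pair
  cy3 -> i5+i6 (or;or) pair
  cy4 -> i7+i8 (sll;beq) pair
  cy5 -> i9 (st) no-port MEM/MEM
  cy6 -> i10+i11 (st;xor) pair
  cy7 -> i12+i13 (st;xor) pair

PAIRS = 6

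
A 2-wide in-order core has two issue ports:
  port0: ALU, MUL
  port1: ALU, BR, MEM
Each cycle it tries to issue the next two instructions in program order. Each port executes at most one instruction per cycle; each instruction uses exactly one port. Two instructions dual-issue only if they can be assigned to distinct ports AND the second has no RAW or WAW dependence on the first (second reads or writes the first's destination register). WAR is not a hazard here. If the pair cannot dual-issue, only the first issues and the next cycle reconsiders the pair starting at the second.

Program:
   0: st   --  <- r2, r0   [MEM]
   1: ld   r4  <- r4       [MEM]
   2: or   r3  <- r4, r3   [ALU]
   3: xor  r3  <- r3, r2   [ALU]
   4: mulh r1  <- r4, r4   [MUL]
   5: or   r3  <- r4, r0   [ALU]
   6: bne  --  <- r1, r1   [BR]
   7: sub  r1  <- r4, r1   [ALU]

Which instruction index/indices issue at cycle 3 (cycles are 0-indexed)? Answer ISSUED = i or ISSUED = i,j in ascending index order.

ISSUED = 3,4

[0] i0  st.MEM  -- no-port MEM/MEM
[1] i1  ld.MEM  -- RAW r4
[2] i2  or.ALU  -- RAW+WAW r3
[3] i3/i4  xor.ALU;mulh.MUL  -- 2-wide
[4] i5/i6  or.ALU;bne.BR  -- 2-wide
[5] i7  sub.ALU  -- tail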